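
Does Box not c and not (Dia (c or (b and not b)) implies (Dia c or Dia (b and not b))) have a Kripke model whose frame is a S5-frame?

1. Box not c and not (Dia (c or (b and not b)) implies (Dia c or Dia (b and not b))), 0
2. Box not c, 0
3. not (Dia (c or (b and not b)) implies (Dia c or Dia (b and not b))), 0
4. Dia (c or (b and not b)), 0
5. not (Dia c or Dia (b and not b)), 0
6. not Dia c, 0
7. not Dia (b and not b), 0
8. not c, 0
9. not (b and not b), 0
10. b, 0
11. c or (b and not b), 1
12. not c, 1
13. not (b and not b), 1
14. b and not b, 1
15. b, 1
16. not b, 1
Accessibility: 0R0, 0R1, 1R0, 1R1
Branch closes: b and not b both at 1.
(One branch shown.) All branches close.

Unsatisfiable (every branch closes)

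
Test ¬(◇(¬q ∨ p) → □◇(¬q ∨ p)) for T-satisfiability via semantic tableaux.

Satisfiable (open branch found)

1. ¬(◇(¬q ∨ p) → □◇(¬q ∨ p)), w0
2. ◇(¬q ∨ p), w0
3. ¬□◇(¬q ∨ p), w0
4. ¬q ∨ p, w1
5. p, w1
6. ¬◇(¬q ∨ p), w2
7. ¬(¬q ∨ p), w2
8. q, w2
9. ¬p, w2
Accessibility: w0Rw0, w0Rw1, w0Rw2, w1Rw1, w2Rw2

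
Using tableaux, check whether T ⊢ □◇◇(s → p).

Tableau for the negation ¬□◇◇(s → p):
1. ¬□◇◇(s → p), w0
2. ¬◇◇(s → p), w1
3. ¬◇(s → p), w1
4. ¬(s → p), w1
5. s, w1
6. ¬p, w1
Accessibility: w0Rw0, w0Rw1, w1Rw1
The negation has an open branch (countermodel exists).

Not valid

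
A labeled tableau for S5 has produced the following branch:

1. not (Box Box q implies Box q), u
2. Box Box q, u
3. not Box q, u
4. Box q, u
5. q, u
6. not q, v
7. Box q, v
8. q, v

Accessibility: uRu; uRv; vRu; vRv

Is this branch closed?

Closed

Both q and not q appear at v.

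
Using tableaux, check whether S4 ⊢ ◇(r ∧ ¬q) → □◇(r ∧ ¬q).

No, not valid

Tableau for the negation ¬(◇(r ∧ ¬q) → □◇(r ∧ ¬q)):
1. ¬(◇(r ∧ ¬q) → □◇(r ∧ ¬q)), u
2. ◇(r ∧ ¬q), u
3. ¬□◇(r ∧ ¬q), u
4. r ∧ ¬q, v
5. r, v
6. ¬q, v
7. ¬◇(r ∧ ¬q), w
8. ¬(r ∧ ¬q), w
9. q, w
Accessibility: uRu, uRv, uRw, vRv, wRw
The negation has an open branch (countermodel exists).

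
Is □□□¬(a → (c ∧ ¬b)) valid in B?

Not valid

Tableau for the negation ¬□□□¬(a → (c ∧ ¬b)):
1. ¬□□□¬(a → (c ∧ ¬b)), u
2. ¬□□¬(a → (c ∧ ¬b)), v
3. ¬□¬(a → (c ∧ ¬b)), w
4. a → (c ∧ ¬b), x
5. c ∧ ¬b, x
6. c, x
7. ¬b, x
Accessibility: uRu, uRv, vRu, vRv, vRw, wRv, wRw, wRx, xRw, xRx
The negation has an open branch (countermodel exists).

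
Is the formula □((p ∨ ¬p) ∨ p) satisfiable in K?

1. □((p ∨ ¬p) ∨ p), w0

Yes, satisfiable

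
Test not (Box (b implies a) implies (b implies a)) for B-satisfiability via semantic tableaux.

1. not (Box (b implies a) implies (b implies a)), 0
2. Box (b implies a), 0   [neg-implies-rule on 1]
3. not (b implies a), 0   [neg-implies-rule on 1]
4. b, 0   [neg-implies-rule on 3]
5. not a, 0   [neg-implies-rule on 3]
6. b implies a, 0   [Box-rule on 2 via 0R0]
7. a, 0   [implies-rule on 6 (branches; this branch)]
Accessibility: 0R0
Branch closes: a and not a both at 0.
(One branch shown.) All branches close.

Unsatisfiable (every branch closes)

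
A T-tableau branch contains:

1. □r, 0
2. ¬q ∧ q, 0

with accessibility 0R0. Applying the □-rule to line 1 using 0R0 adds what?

r, 0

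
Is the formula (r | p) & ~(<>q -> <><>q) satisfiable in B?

1. (r | p) & ~(<>q -> <><>q), u
2. r | p, u
3. ~(<>q -> <><>q), u
4. <>q, u
5. ~<><>q, u
6. ~<>q, u
7. ~q, u
8. p, u
9. q, v
10. ~<>q, v
11. ~q, v
Accessibility: uRu, uRv, vRu, vRv
Branch closes: q and ~q both at v.
Every branch closes; the branch above is one of them.

Unsatisfiable (every branch closes)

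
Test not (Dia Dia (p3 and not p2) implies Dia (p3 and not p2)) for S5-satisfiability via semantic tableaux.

1. not (Dia Dia (p3 and not p2) implies Dia (p3 and not p2)), 0
2. Dia Dia (p3 and not p2), 0
3. not Dia (p3 and not p2), 0
4. not (p3 and not p2), 0
5. p2, 0
6. Dia (p3 and not p2), 1
7. not (p3 and not p2), 1
8. p2, 1
9. p3 and not p2, 2
10. p3, 2
11. not p2, 2
12. not (p3 and not p2), 2
13. p2, 2
Accessibility: 0R0, 0R1, 0R2, 1R0, 1R1, 1R2, 2R0, 2R1, 2R2
Branch closes: p2 and not p2 both at 2.
(One branch shown.) All branches close.

No, unsatisfiable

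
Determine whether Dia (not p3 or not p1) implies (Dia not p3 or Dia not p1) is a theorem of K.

Tableau for the negation not (Dia (not p3 or not p1) implies (Dia not p3 or Dia not p1)):
1. not (Dia (not p3 or not p1) implies (Dia not p3 or Dia not p1)), w0
2. Dia (not p3 or not p1), w0
3. not (Dia not p3 or Dia not p1), w0
4. not Dia not p3, w0
5. not Dia not p1, w0
6. not p3 or not p1, w1
7. p3, w1
8. p1, w1
9. not p1, w1
Accessibility: w0Rw1
Branch closes: p1 and not p1 both at w1.
Every branch of the negation's tableau closes; the branch above is one of them.

Yes, valid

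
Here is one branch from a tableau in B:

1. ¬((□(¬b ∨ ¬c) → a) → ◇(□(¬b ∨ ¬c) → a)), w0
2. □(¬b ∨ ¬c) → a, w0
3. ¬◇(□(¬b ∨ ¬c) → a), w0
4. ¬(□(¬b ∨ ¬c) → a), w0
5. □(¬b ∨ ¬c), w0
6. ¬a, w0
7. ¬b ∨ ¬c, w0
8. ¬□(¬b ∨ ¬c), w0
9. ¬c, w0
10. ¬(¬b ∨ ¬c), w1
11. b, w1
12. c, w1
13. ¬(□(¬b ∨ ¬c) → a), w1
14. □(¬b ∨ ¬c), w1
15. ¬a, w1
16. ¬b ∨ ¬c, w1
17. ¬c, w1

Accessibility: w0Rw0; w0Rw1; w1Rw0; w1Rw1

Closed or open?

Both c and ¬c appear at w1.

Closed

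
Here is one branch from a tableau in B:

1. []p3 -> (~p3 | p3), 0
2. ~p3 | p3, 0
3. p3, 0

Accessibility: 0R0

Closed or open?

No, open

No atom appears with both signs at the same world.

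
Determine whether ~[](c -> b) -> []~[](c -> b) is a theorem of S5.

Tableau for the negation ~(~[](c -> b) -> []~[](c -> b)):
1. ~(~[](c -> b) -> []~[](c -> b)), 0
2. ~[](c -> b), 0
3. ~[]~[](c -> b), 0
4. ~(c -> b), 1
5. c, 1
6. ~b, 1
7. [](c -> b), 2
8. c -> b, 0
9. c -> b, 1
10. c -> b, 2
11. b, 0
12. b, 1
Accessibility: 0R0, 0R1, 0R2, 1R0, 1R1, 1R2, 2R0, 2R1, 2R2
Branch closes: b and ~b both at 1.
Every branch of the negation's tableau closes; the branch above is one of them.

Yes, valid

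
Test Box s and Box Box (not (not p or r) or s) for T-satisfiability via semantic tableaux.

1. Box s and Box Box (not (not p or r) or s), 0
2. Box s, 0   [and-rule on 1]
3. Box Box (not (not p or r) or s), 0   [and-rule on 1]
4. s, 0   [Box-rule on 2 via 0R0]
5. Box (not (not p or r) or s), 0   [Box-rule on 3 via 0R0]
6. not (not p or r) or s, 0   [Box-rule on 5 via 0R0]
Accessibility: 0R0

Satisfiable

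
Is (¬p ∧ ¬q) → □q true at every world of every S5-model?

Not valid

Tableau for the negation ¬((¬p ∧ ¬q) → □q):
1. ¬((¬p ∧ ¬q) → □q), 0
2. ¬p ∧ ¬q, 0   [¬→-rule on 1]
3. ¬□q, 0   [¬→-rule on 1]
4. ¬p, 0   [∧-rule on 2]
5. ¬q, 0   [∧-rule on 2]
6. ¬q, 1   [¬□-rule on 3: fresh world 1, 0R1]
Accessibility: 0R0, 0R1, 1R0, 1R1
The negation has an open branch (countermodel exists).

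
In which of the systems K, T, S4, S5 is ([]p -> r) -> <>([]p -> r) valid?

T, S4, S5

K-tableau for the negation ~(([]p -> r) -> <>([]p -> r)):
1. ~(([]p -> r) -> <>([]p -> r)), w0
2. []p -> r, w0
3. ~<>([]p -> r), w0
4. r, w0
Complete open branch: countermodel on a K-frame, so not valid in K.
T-tableau for the negation ~(([]p -> r) -> <>([]p -> r)):
1. ~(([]p -> r) -> <>([]p -> r)), w0
2. []p -> r, w0
3. ~<>([]p -> r), w0
4. ~([]p -> r), w0
5. []p, w0
6. ~r, w0
7. p, w0
8. ~[]p, w0
9. ~p, w1
10. ~([]p -> r), w1
11. []p, w1
12. ~r, w1
13. p, w1
Accessibility: w0Rw0, w0Rw1, w1Rw1
Branch closes: p and ~p both at w1.
Every branch closes (one shown): valid in T, hence also in S4, S5 (every theorem of T is a theorem of S4 and S5).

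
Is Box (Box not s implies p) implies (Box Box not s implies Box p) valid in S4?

Tableau for the negation not (Box (Box not s implies p) implies (Box Box not s implies Box p)):
1. not (Box (Box not s implies p) implies (Box Box not s implies Box p)), 0
2. Box (Box not s implies p), 0
3. not (Box Box not s implies Box p), 0
4. Box Box not s, 0
5. not Box p, 0
6. Box not s implies p, 0
7. Box not s, 0
8. not s, 0
9. p, 0
10. not p, 1
11. Box not s implies p, 1
12. Box not s, 1
13. not s, 1
14. not Box not s, 1
15. s, 2
16. Box not s implies p, 2
17. Box not s, 2
18. not s, 2
Accessibility: 0R0, 0R1, 0R2, 1R1, 1R2, 2R2
Branch closes: s and not s both at 2.
Every branch of the negation's tableau closes; the branch above is one of them.

Valid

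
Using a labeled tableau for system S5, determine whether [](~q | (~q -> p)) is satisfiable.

Satisfiable

1. [](~q | (~q -> p)), 0
2. ~q | (~q -> p), 0
3. ~q -> p, 0
4. p, 0
Accessibility: 0R0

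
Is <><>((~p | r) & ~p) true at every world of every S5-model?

No, not valid

Tableau for the negation ~<><>((~p | r) & ~p):
1. ~<><>((~p | r) & ~p), 0
2. ~<>((~p | r) & ~p), 0   [~<>-rule on 1 via 0R0]
3. ~((~p | r) & ~p), 0   [~<>-rule on 2 via 0R0]
4. p, 0   [~&-rule on 3 (branches; this branch)]
Accessibility: 0R0
The negation has an open branch (countermodel exists).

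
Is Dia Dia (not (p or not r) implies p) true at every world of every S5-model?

No, not valid

Tableau for the negation not Dia Dia (not (p or not r) implies p):
1. not Dia Dia (not (p or not r) implies p), u
2. not Dia (not (p or not r) implies p), u
3. not (not (p or not r) implies p), u
4. not (p or not r), u
5. not p, u
6. r, u
Accessibility: uRu
The negation has an open branch (countermodel exists).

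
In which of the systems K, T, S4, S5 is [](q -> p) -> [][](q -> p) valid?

S4-tableau for the negation ~([](q -> p) -> [][](q -> p)):
1. ~([](q -> p) -> [][](q -> p)), 0
2. [](q -> p), 0   [~->-rule on 1]
3. ~[][](q -> p), 0   [~->-rule on 1]
4. q -> p, 0   [[]-rule on 2 via 0R0]
5. p, 0   [->-rule on 4 (branches; this branch)]
6. ~[](q -> p), 1   [~[]-rule on 3: fresh world 1, 0R1]
7. q -> p, 1   [[]-rule on 2 via 0R1]
8. p, 1   [->-rule on 7 (branches; this branch)]
9. ~(q -> p), 2   [~[]-rule on 6: fresh world 2, 1R2]
10. q, 2   [~->-rule on 9]
11. ~p, 2   [~->-rule on 9]
12. q -> p, 2   [[]-rule on 2 via 0R2]
13. p, 2   [->-rule on 12 (branches; this branch)]
Accessibility: 0R0, 0R1, 0R2, 1R1, 1R2, 2R2
Branch closes: p and ~p both at 2.
Every branch closes (one shown): valid in S4, hence also in S5 (every theorem of S4 is a theorem of S5).
T-tableau for the negation ~([](q -> p) -> [][](q -> p)):
1. ~([](q -> p) -> [][](q -> p)), 0
2. [](q -> p), 0   [~->-rule on 1]
3. ~[][](q -> p), 0   [~->-rule on 1]
4. q -> p, 0   [[]-rule on 2 via 0R0]
5. p, 0   [->-rule on 4 (branches; this branch)]
6. ~[](q -> p), 1   [~[]-rule on 3: fresh world 1, 0R1]
7. q -> p, 1   [[]-rule on 2 via 0R1]
8. p, 1   [->-rule on 7 (branches; this branch)]
9. ~(q -> p), 2   [~[]-rule on 6: fresh world 2, 1R2]
10. q, 2   [~->-rule on 9]
11. ~p, 2   [~->-rule on 9]
Accessibility: 0R0, 0R1, 1R1, 1R2, 2R2
Complete open branch: countermodel on a T-frame, so not valid in T, nor in K (the same frame is also a K-frame).

S4, S5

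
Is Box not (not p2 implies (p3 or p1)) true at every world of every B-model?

Tableau for the negation not Box not (not p2 implies (p3 or p1)):
1. not Box not (not p2 implies (p3 or p1)), 0
2. not p2 implies (p3 or p1), 1   [neg-Box-rule on 1: fresh world 1, 0R1]
3. p3 or p1, 1   [implies-rule on 2 (branches; this branch)]
4. p1, 1   [or-rule on 3 (branches; this branch)]
Accessibility: 0R0, 0R1, 1R0, 1R1
The negation has an open branch (countermodel exists).

No, not valid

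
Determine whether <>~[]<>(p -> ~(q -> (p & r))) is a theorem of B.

Tableau for the negation ~<>~[]<>(p -> ~(q -> (p & r))):
1. ~<>~[]<>(p -> ~(q -> (p & r))), u
2. []<>(p -> ~(q -> (p & r))), u
3. <>(p -> ~(q -> (p & r))), u
4. p -> ~(q -> (p & r)), v
5. []<>(p -> ~(q -> (p & r))), v
6. <>(p -> ~(q -> (p & r))), v
7. ~(q -> (p & r)), v
8. q, v
9. ~(p & r), v
10. ~r, v
11. p -> ~(q -> (p & r)), w
12. <>(p -> ~(q -> (p & r))), w
13. ~(q -> (p & r)), w
14. q, w
15. ~(p & r), w
16. ~r, w
17. p -> ~(q -> (p & r)), x
18. ~(q -> (p & r)), x
19. q, x
20. ~(p & r), x
21. ~r, x
Accessibility: uRu, uRv, vRu, vRv, vRw, wRv, wRw, wRx, xRw, xRx
The negation has an open branch (countermodel exists).

Not valid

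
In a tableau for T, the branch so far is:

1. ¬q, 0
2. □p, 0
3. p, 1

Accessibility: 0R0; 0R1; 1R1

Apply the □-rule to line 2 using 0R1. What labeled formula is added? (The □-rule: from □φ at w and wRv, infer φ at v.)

p, 1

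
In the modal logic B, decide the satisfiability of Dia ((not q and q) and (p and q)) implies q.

1. Dia ((not q and q) and (p and q)) implies q, 0
2. q, 0   [implies-rule on 1 (branches; this branch)]
Accessibility: 0R0

Satisfiable (open branch found)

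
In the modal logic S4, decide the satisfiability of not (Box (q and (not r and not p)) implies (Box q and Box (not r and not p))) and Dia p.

Unsatisfiable

1. not (Box (q and (not r and not p)) implies (Box q and Box (not r and not p))) and Dia p, u
2. not (Box (q and (not r and not p)) implies (Box q and Box (not r and not p))), u
3. Dia p, u
4. Box (q and (not r and not p)), u
5. not (Box q and Box (not r and not p)), u
6. q and (not r and not p), u
7. q, u
8. not r and not p, u
9. not r, u
10. not p, u
11. not Box (not r and not p), u
12. p, v
13. q and (not r and not p), v
14. q, v
15. not r and not p, v
16. not r, v
17. not p, v
Accessibility: uRu, uRv, vRv
Branch closes: p and not p both at v.
(One branch shown.) All branches close.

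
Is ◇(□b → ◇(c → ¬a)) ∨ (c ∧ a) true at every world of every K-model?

Tableau for the negation ¬(◇(□b → ◇(c → ¬a)) ∨ (c ∧ a)):
1. ¬(◇(□b → ◇(c → ¬a)) ∨ (c ∧ a)), u
2. ¬◇(□b → ◇(c → ¬a)), u
3. ¬(c ∧ a), u
4. ¬a, u
The negation has an open branch (countermodel exists).

Not valid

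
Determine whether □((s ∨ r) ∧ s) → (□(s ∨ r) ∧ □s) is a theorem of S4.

Valid

Tableau for the negation ¬(□((s ∨ r) ∧ s) → (□(s ∨ r) ∧ □s)):
1. ¬(□((s ∨ r) ∧ s) → (□(s ∨ r) ∧ □s)), 0
2. □((s ∨ r) ∧ s), 0
3. ¬(□(s ∨ r) ∧ □s), 0
4. (s ∨ r) ∧ s, 0
5. s ∨ r, 0
6. s, 0
7. ¬□(s ∨ r), 0
8. r, 0
9. ¬(s ∨ r), 1
10. ¬s, 1
11. ¬r, 1
12. (s ∨ r) ∧ s, 1
13. s ∨ r, 1
14. s, 1
Accessibility: 0R0, 0R1, 1R1
Branch closes: s and ¬s both at 1.
Every branch of the negation's tableau closes; the branch above is one of them.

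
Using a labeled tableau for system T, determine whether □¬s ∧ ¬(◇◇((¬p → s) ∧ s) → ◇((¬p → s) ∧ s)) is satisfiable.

1. □¬s ∧ ¬(◇◇((¬p → s) ∧ s) → ◇((¬p → s) ∧ s)), u
2. □¬s, u
3. ¬(◇◇((¬p → s) ∧ s) → ◇((¬p → s) ∧ s)), u
4. ◇◇((¬p → s) ∧ s), u
5. ¬◇((¬p → s) ∧ s), u
6. ¬s, u
7. ¬((¬p → s) ∧ s), u
8. ◇((¬p → s) ∧ s), v
9. ¬s, v
10. ¬((¬p → s) ∧ s), v
11. (¬p → s) ∧ s, w
12. ¬p → s, w
13. s, w
Accessibility: uRu, uRv, vRv, vRw, wRw

Satisfiable (open branch found)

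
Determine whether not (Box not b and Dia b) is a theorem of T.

Yes, valid

Tableau for the negation Box not b and Dia b:
1. Box not b and Dia b, 0
2. Box not b, 0
3. Dia b, 0
4. not b, 0
5. b, 1
6. not b, 1
Accessibility: 0R0, 0R1, 1R1
Branch closes: b and not b both at 1.
Every branch of the negation's tableau closes; the branch above is one of them.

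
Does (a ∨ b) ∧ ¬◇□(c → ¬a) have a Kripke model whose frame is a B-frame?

Yes, satisfiable

1. (a ∨ b) ∧ ¬◇□(c → ¬a), 0
2. a ∨ b, 0   [∧-rule on 1]
3. ¬◇□(c → ¬a), 0   [∧-rule on 1]
4. ¬□(c → ¬a), 0   [¬◇-rule on 3 via 0R0]
5. b, 0   [∨-rule on 2 (branches; this branch)]
6. ¬(c → ¬a), 1   [¬□-rule on 4: fresh world 1, 0R1]
7. c, 1   [¬→-rule on 6]
8. a, 1   [¬→-rule on 6]
9. ¬□(c → ¬a), 1   [¬◇-rule on 3 via 0R1]
10. ¬(c → ¬a), 2   [¬□-rule on 9: fresh world 2, 1R2]
11. c, 2   [¬→-rule on 10]
12. a, 2   [¬→-rule on 10]
Accessibility: 0R0, 0R1, 1R0, 1R1, 1R2, 2R1, 2R2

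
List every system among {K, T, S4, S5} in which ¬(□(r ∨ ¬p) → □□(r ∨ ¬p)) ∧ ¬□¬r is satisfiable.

K, T

T-tableau for the formula:
1. ¬(□(r ∨ ¬p) → □□(r ∨ ¬p)) ∧ ¬□¬r, 0
2. ¬(□(r ∨ ¬p) → □□(r ∨ ¬p)), 0   [∧-rule on 1]
3. ¬□¬r, 0   [∧-rule on 1]
4. □(r ∨ ¬p), 0   [¬→-rule on 2]
5. ¬□□(r ∨ ¬p), 0   [¬→-rule on 2]
6. r ∨ ¬p, 0   [□-rule on 4 via 0R0]
7. ¬p, 0   [∨-rule on 6 (branches; this branch)]
8. r, 1   [¬□-rule on 3: fresh world 1, 0R1]
9. r ∨ ¬p, 1   [□-rule on 4 via 0R1]
10. ¬p, 1   [∨-rule on 9 (branches; this branch)]
11. ¬□(r ∨ ¬p), 2   [¬□-rule on 5: fresh world 2, 0R2]
12. r ∨ ¬p, 2   [□-rule on 4 via 0R2]
13. ¬p, 2   [∨-rule on 12 (branches; this branch)]
14. ¬(r ∨ ¬p), 3   [¬□-rule on 11: fresh world 3, 2R3]
15. ¬r, 3   [¬∨-rule on 14]
16. p, 3   [¬∨-rule on 14]
Accessibility: 0R0, 0R1, 0R2, 1R1, 2R2, 2R3, 3R3
Complete open branch: satisfiable in T, hence also in K (this T-model is also a K-model).
S4-tableau for the formula:
1. ¬(□(r ∨ ¬p) → □□(r ∨ ¬p)) ∧ ¬□¬r, 0
2. ¬(□(r ∨ ¬p) → □□(r ∨ ¬p)), 0   [∧-rule on 1]
3. ¬□¬r, 0   [∧-rule on 1]
4. □(r ∨ ¬p), 0   [¬→-rule on 2]
5. ¬□□(r ∨ ¬p), 0   [¬→-rule on 2]
6. r ∨ ¬p, 0   [□-rule on 4 via 0R0]
7. ¬p, 0   [∨-rule on 6 (branches; this branch)]
8. r, 1   [¬□-rule on 3: fresh world 1, 0R1]
9. r ∨ ¬p, 1   [□-rule on 4 via 0R1]
10. ¬p, 1   [∨-rule on 9 (branches; this branch)]
11. ¬□(r ∨ ¬p), 2   [¬□-rule on 5: fresh world 2, 0R2]
12. r ∨ ¬p, 2   [□-rule on 4 via 0R2]
13. ¬p, 2   [∨-rule on 12 (branches; this branch)]
14. ¬(r ∨ ¬p), 3   [¬□-rule on 11: fresh world 3, 2R3]
15. ¬r, 3   [¬∨-rule on 14]
16. p, 3   [¬∨-rule on 14]
17. r ∨ ¬p, 3   [□-rule on 4 via 0R3]
18. ¬p, 3   [∨-rule on 17 (branches; this branch)]
Accessibility: 0R0, 0R1, 0R2, 0R3, 1R1, 2R2, 2R3, 3R3
Branch closes: p and ¬p both at 3.
Every branch closes (one shown): unsatisfiable in S4, hence also in S5 (every S5-frame is an S4-frame).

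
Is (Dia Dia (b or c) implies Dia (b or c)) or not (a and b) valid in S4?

Valid

Tableau for the negation not ((Dia Dia (b or c) implies Dia (b or c)) or not (a and b)):
1. not ((Dia Dia (b or c) implies Dia (b or c)) or not (a and b)), 0
2. not (Dia Dia (b or c) implies Dia (b or c)), 0   [neg-or-rule on 1]
3. a and b, 0   [neg-or-rule on 1]
4. Dia Dia (b or c), 0   [neg-implies-rule on 2]
5. not Dia (b or c), 0   [neg-implies-rule on 2]
6. a, 0   [and-rule on 3]
7. b, 0   [and-rule on 3]
8. not (b or c), 0   [neg-Dia-rule on 5 via 0R0]
9. not b, 0   [neg-or-rule on 8]
10. not c, 0   [neg-or-rule on 8]
Accessibility: 0R0
Branch closes: b and not b both at 0.
Every branch of the negation's tableau closes; the branch above is one of them.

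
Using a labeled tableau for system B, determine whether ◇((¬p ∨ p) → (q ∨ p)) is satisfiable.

1. ◇((¬p ∨ p) → (q ∨ p)), u
2. (¬p ∨ p) → (q ∨ p), v   [◇-rule on 1: fresh world v, uRv]
3. q ∨ p, v   [→-rule on 2 (branches; this branch)]
4. p, v   [∨-rule on 3 (branches; this branch)]
Accessibility: uRu, uRv, vRu, vRv

Yes, satisfiable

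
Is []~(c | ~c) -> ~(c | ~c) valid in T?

Valid in T

Tableau for the negation ~([]~(c | ~c) -> ~(c | ~c)):
1. ~([]~(c | ~c) -> ~(c | ~c)), u
2. []~(c | ~c), u
3. c | ~c, u
4. ~(c | ~c), u
5. ~c, u
6. c, u
Accessibility: uRu
Branch closes: c and ~c both at u.
All branches of the negation close; one closing branch shown above.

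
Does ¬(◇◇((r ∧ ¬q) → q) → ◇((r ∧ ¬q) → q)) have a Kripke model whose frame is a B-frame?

Satisfiable (open branch found)

1. ¬(◇◇((r ∧ ¬q) → q) → ◇((r ∧ ¬q) → q)), w0
2. ◇◇((r ∧ ¬q) → q), w0
3. ¬◇((r ∧ ¬q) → q), w0
4. ¬((r ∧ ¬q) → q), w0
5. r ∧ ¬q, w0
6. ¬q, w0
7. r, w0
8. ◇((r ∧ ¬q) → q), w1
9. ¬((r ∧ ¬q) → q), w1
10. r ∧ ¬q, w1
11. ¬q, w1
12. r, w1
13. (r ∧ ¬q) → q, w2
14. q, w2
Accessibility: w0Rw0, w0Rw1, w1Rw0, w1Rw1, w1Rw2, w2Rw1, w2Rw2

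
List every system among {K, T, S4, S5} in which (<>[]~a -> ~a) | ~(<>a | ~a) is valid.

S4-tableau for the negation ~((<>[]~a -> ~a) | ~(<>a | ~a)):
1. ~((<>[]~a -> ~a) | ~(<>a | ~a)), 0
2. ~(<>[]~a -> ~a), 0
3. <>a | ~a, 0
4. <>[]~a, 0
5. a, 0
6. <>a, 0
7. []~a, 1
8. ~a, 1
9. a, 2
Accessibility: 0R0, 0R1, 0R2, 1R1, 2R2
Complete open branch: countermodel on an S4-frame, so not valid in S4, nor in K, T (the same frame is also a K-frame and a T-frame).
S5-tableau for the negation ~((<>[]~a -> ~a) | ~(<>a | ~a)):
1. ~((<>[]~a -> ~a) | ~(<>a | ~a)), 0
2. ~(<>[]~a -> ~a), 0
3. <>a | ~a, 0
4. <>[]~a, 0
5. a, 0
6. <>a, 0
7. []~a, 1
8. ~a, 0
Accessibility: 0R0, 0R1, 1R0, 1R1
Branch closes: a and ~a both at 0.
Every branch closes (one shown): valid in S5.

S5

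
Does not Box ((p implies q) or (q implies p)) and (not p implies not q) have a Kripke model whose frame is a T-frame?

1. not Box ((p implies q) or (q implies p)) and (not p implies not q), 0
2. not Box ((p implies q) or (q implies p)), 0
3. not p implies not q, 0
4. not q, 0
5. not ((p implies q) or (q implies p)), 1
6. not (p implies q), 1
7. not (q implies p), 1
8. p, 1
9. not q, 1
10. q, 1
11. not p, 1
Accessibility: 0R0, 0R1, 1R1
Branch closes: q and not q both at 1.
All branches of the tableau close; one closing branch shown above.

Unsatisfiable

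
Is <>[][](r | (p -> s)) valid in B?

Tableau for the negation ~<>[][](r | (p -> s)):
1. ~<>[][](r | (p -> s)), 0
2. ~[][](r | (p -> s)), 0   [~<>-rule on 1 via 0R0]
3. ~[](r | (p -> s)), 1   [~[]-rule on 2: fresh world 1, 0R1]
4. ~[][](r | (p -> s)), 1   [~<>-rule on 1 via 0R1]
5. ~(r | (p -> s)), 2   [~[]-rule on 3: fresh world 2, 1R2]
6. ~r, 2   [~|-rule on 5]
7. ~(p -> s), 2   [~|-rule on 5]
8. p, 2   [~->-rule on 7]
9. ~s, 2   [~->-rule on 7]
10. ~[](r | (p -> s)), 3   [~[]-rule on 4: fresh world 3, 1R3]
11. ~(r | (p -> s)), 4   [~[]-rule on 10: fresh world 4, 3R4]
12. ~r, 4   [~|-rule on 11]
13. ~(p -> s), 4   [~|-rule on 11]
14. p, 4   [~->-rule on 13]
15. ~s, 4   [~->-rule on 13]
Accessibility: 0R0, 0R1, 1R0, 1R1, 1R2, 1R3, 2R1, 2R2, 3R1, 3R3, 3R4, 4R3, 4R4
The negation has an open branch (countermodel exists).

Not valid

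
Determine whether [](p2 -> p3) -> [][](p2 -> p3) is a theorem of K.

Tableau for the negation ~([](p2 -> p3) -> [][](p2 -> p3)):
1. ~([](p2 -> p3) -> [][](p2 -> p3)), w0
2. [](p2 -> p3), w0
3. ~[][](p2 -> p3), w0
4. ~[](p2 -> p3), w1
5. p2 -> p3, w1
6. p3, w1
7. ~(p2 -> p3), w2
8. p2, w2
9. ~p3, w2
Accessibility: w0Rw1, w1Rw2
The negation has an open branch (countermodel exists).

Not valid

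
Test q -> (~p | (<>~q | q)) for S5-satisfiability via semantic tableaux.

1. q -> (~p | (<>~q | q)), w0
2. ~p | (<>~q | q), w0   [->-rule on 1 (branches; this branch)]
3. <>~q | q, w0   [|-rule on 2 (branches; this branch)]
4. q, w0   [|-rule on 3 (branches; this branch)]
Accessibility: w0Rw0

Yes, satisfiable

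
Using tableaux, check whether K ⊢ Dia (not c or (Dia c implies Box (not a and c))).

Invalid (countermodel exists)

Tableau for the negation not Dia (not c or (Dia c implies Box (not a and c))):
1. not Dia (not c or (Dia c implies Box (not a and c))), u
The negation has an open branch (countermodel exists).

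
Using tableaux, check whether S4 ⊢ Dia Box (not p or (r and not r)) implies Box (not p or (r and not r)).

Tableau for the negation not (Dia Box (not p or (r and not r)) implies Box (not p or (r and not r))):
1. not (Dia Box (not p or (r and not r)) implies Box (not p or (r and not r))), u
2. Dia Box (not p or (r and not r)), u
3. not Box (not p or (r and not r)), u
4. Box (not p or (r and not r)), v
5. not p or (r and not r), v
6. not p, v
7. not (not p or (r and not r)), w
8. p, w
9. not (r and not r), w
10. r, w
Accessibility: uRu, uRv, uRw, vRv, wRw
The negation has an open branch (countermodel exists).

No, not valid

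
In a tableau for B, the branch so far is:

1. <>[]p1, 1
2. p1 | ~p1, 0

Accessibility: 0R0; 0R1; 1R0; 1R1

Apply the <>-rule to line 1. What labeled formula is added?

a fresh world 2 with 1R2, and []p1 at 2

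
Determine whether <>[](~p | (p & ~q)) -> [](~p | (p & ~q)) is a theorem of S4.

Tableau for the negation ~(<>[](~p | (p & ~q)) -> [](~p | (p & ~q))):
1. ~(<>[](~p | (p & ~q)) -> [](~p | (p & ~q))), w0
2. <>[](~p | (p & ~q)), w0   [~->-rule on 1]
3. ~[](~p | (p & ~q)), w0   [~->-rule on 1]
4. [](~p | (p & ~q)), w1   [<>-rule on 2: fresh world w1, w0Rw1]
5. ~p | (p & ~q), w1   [[]-rule on 4 via w1Rw1]
6. p & ~q, w1   [|-rule on 5 (branches; this branch)]
7. p, w1   [&-rule on 6]
8. ~q, w1   [&-rule on 6]
9. ~(~p | (p & ~q)), w2   [~[]-rule on 3: fresh world w2, w0Rw2]
10. p, w2   [~|-rule on 9]
11. ~(p & ~q), w2   [~|-rule on 9]
12. q, w2   [~&-rule on 11 (branches; this branch)]
Accessibility: w0Rw0, w0Rw1, w0Rw2, w1Rw1, w2Rw2
The negation has an open branch (countermodel exists).

No, not valid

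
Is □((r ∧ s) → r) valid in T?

Tableau for the negation ¬□((r ∧ s) → r):
1. ¬□((r ∧ s) → r), 0
2. ¬((r ∧ s) → r), 1   [¬□-rule on 1: fresh world 1, 0R1]
3. r ∧ s, 1   [¬→-rule on 2]
4. ¬r, 1   [¬→-rule on 2]
5. r, 1   [∧-rule on 3]
6. s, 1   [∧-rule on 3]
Accessibility: 0R0, 0R1, 1R1
Branch closes: r and ¬r both at 1.
All branches of the negation close; one closing branch shown above.

Valid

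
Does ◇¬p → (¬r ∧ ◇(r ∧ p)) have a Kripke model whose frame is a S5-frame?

Satisfiable (open branch found)

1. ◇¬p → (¬r ∧ ◇(r ∧ p)), w0
2. ¬r ∧ ◇(r ∧ p), w0
3. ¬r, w0
4. ◇(r ∧ p), w0
5. r ∧ p, w1
6. r, w1
7. p, w1
Accessibility: w0Rw0, w0Rw1, w1Rw0, w1Rw1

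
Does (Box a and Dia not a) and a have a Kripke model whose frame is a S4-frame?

Unsatisfiable (every branch closes)

1. (Box a and Dia not a) and a, w0
2. Box a and Dia not a, w0
3. a, w0
4. Box a, w0
5. Dia not a, w0
6. not a, w1
7. a, w1
Accessibility: w0Rw0, w0Rw1, w1Rw1
Branch closes: a and not a both at w1.
(One branch shown.) All branches close.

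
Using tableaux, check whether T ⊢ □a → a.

Tableau for the negation ¬(□a → a):
1. ¬(□a → a), u
2. □a, u   [¬→-rule on 1]
3. ¬a, u   [¬→-rule on 1]
4. a, u   [□-rule on 2 via uRu]
Accessibility: uRu
Branch closes: a and ¬a both at u.
Every branch of the negation's tableau closes; the branch above is one of them.

Yes, valid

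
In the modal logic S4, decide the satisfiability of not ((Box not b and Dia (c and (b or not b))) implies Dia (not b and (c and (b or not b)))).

Unsatisfiable

1. not ((Box not b and Dia (c and (b or not b))) implies Dia (not b and (c and (b or not b)))), w0
2. Box not b and Dia (c and (b or not b)), w0   [neg-implies-rule on 1]
3. not Dia (not b and (c and (b or not b))), w0   [neg-implies-rule on 1]
4. Box not b, w0   [and-rule on 2]
5. Dia (c and (b or not b)), w0   [and-rule on 2]
6. not (not b and (c and (b or not b))), w0   [neg-Dia-rule on 3 via w0Rw0]
7. not b, w0   [Box-rule on 4 via w0Rw0]
8. not (c and (b or not b)), w0   [neg-and-rule on 6 (branches; this branch)]
9. not c, w0   [neg-and-rule on 8 (branches; this branch)]
10. c and (b or not b), w1   [Dia-rule on 5: fresh world w1, w0Rw1]
11. c, w1   [and-rule on 10]
12. b or not b, w1   [and-rule on 10]
13. not (not b and (c and (b or not b))), w1   [neg-Dia-rule on 3 via w0Rw1]
14. not b, w1   [Box-rule on 4 via w0Rw1]
15. not (c and (b or not b)), w1   [neg-and-rule on 13 (branches; this branch)]
16. not (b or not b), w1   [neg-and-rule on 15 (branches; this branch)]
17. b, w1   [neg-or-rule on 16]
Accessibility: w0Rw0, w0Rw1, w1Rw1
Branch closes: b and not b both at w1.
(One branch shown.) All branches close.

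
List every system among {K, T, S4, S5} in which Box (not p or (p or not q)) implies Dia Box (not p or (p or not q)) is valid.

K-tableau for the negation not (Box (not p or (p or not q)) implies Dia Box (not p or (p or not q))):
1. not (Box (not p or (p or not q)) implies Dia Box (not p or (p or not q))), 0
2. Box (not p or (p or not q)), 0
3. not Dia Box (not p or (p or not q)), 0
Complete open branch: countermodel on a K-frame, so not valid in K.
T-tableau for the negation not (Box (not p or (p or not q)) implies Dia Box (not p or (p or not q))):
1. not (Box (not p or (p or not q)) implies Dia Box (not p or (p or not q))), 0
2. Box (not p or (p or not q)), 0
3. not Dia Box (not p or (p or not q)), 0
4. not p or (p or not q), 0
5. not Box (not p or (p or not q)), 0
6. p or not q, 0
7. not q, 0
8. not (not p or (p or not q)), 1
9. p, 1
10. not (p or not q), 1
11. not p, 1
12. q, 1
Accessibility: 0R0, 0R1, 1R1
Branch closes: p and not p both at 1.
Every branch closes (one shown): valid in T, hence also in S4, S5 (every theorem of T is a theorem of S4 and S5).

T, S4, S5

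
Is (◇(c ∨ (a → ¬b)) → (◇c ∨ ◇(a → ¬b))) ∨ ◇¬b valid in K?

Tableau for the negation ¬((◇(c ∨ (a → ¬b)) → (◇c ∨ ◇(a → ¬b))) ∨ ◇¬b):
1. ¬((◇(c ∨ (a → ¬b)) → (◇c ∨ ◇(a → ¬b))) ∨ ◇¬b), w0
2. ¬(◇(c ∨ (a → ¬b)) → (◇c ∨ ◇(a → ¬b))), w0
3. ¬◇¬b, w0
4. ◇(c ∨ (a → ¬b)), w0
5. ¬(◇c ∨ ◇(a → ¬b)), w0
6. ¬◇c, w0
7. ¬◇(a → ¬b), w0
8. c ∨ (a → ¬b), w1
9. b, w1
10. ¬c, w1
11. ¬(a → ¬b), w1
12. a, w1
13. a → ¬b, w1
14. ¬b, w1
Accessibility: w0Rw1
Branch closes: b and ¬b both at w1.
Every branch of the negation's tableau closes; the branch above is one of them.

Valid in K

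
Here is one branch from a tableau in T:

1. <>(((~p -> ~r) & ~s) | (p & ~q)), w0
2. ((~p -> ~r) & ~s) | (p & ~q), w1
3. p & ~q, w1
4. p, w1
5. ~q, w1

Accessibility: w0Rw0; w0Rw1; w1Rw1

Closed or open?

No world carries both an atom and its negation.

Not closed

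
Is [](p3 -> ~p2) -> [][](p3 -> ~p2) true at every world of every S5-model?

Valid in S5

Tableau for the negation ~([](p3 -> ~p2) -> [][](p3 -> ~p2)):
1. ~([](p3 -> ~p2) -> [][](p3 -> ~p2)), 0
2. [](p3 -> ~p2), 0   [~->-rule on 1]
3. ~[][](p3 -> ~p2), 0   [~->-rule on 1]
4. p3 -> ~p2, 0   [[]-rule on 2 via 0R0]
5. ~p2, 0   [->-rule on 4 (branches; this branch)]
6. ~[](p3 -> ~p2), 1   [~[]-rule on 3: fresh world 1, 0R1]
7. p3 -> ~p2, 1   [[]-rule on 2 via 0R1]
8. ~p2, 1   [->-rule on 7 (branches; this branch)]
9. ~(p3 -> ~p2), 2   [~[]-rule on 6: fresh world 2, 1R2]
10. p3, 2   [~->-rule on 9]
11. p2, 2   [~->-rule on 9]
12. p3 -> ~p2, 2   [[]-rule on 2 via 0R2]
13. ~p2, 2   [->-rule on 12 (branches; this branch)]
Accessibility: 0R0, 0R1, 0R2, 1R0, 1R1, 1R2, 2R0, 2R1, 2R2
Branch closes: p2 and ~p2 both at 2.
All branches of the negation close; one closing branch shown above.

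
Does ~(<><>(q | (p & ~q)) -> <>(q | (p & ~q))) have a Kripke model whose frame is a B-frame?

Yes, satisfiable

1. ~(<><>(q | (p & ~q)) -> <>(q | (p & ~q))), 0
2. <><>(q | (p & ~q)), 0   [~->-rule on 1]
3. ~<>(q | (p & ~q)), 0   [~->-rule on 1]
4. ~(q | (p & ~q)), 0   [~<>-rule on 3 via 0R0]
5. ~q, 0   [~|-rule on 4]
6. ~(p & ~q), 0   [~|-rule on 4]
7. ~p, 0   [~&-rule on 6 (branches; this branch)]
8. <>(q | (p & ~q)), 1   [<>-rule on 2: fresh world 1, 0R1]
9. ~(q | (p & ~q)), 1   [~<>-rule on 3 via 0R1]
10. ~q, 1   [~|-rule on 9]
11. ~(p & ~q), 1   [~|-rule on 9]
12. ~p, 1   [~&-rule on 11 (branches; this branch)]
13. q | (p & ~q), 2   [<>-rule on 8: fresh world 2, 1R2]
14. p & ~q, 2   [|-rule on 13 (branches; this branch)]
15. p, 2   [&-rule on 14]
16. ~q, 2   [&-rule on 14]
Accessibility: 0R0, 0R1, 1R0, 1R1, 1R2, 2R1, 2R2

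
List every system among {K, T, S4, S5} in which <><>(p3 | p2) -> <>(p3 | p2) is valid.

T-tableau for the negation ~(<><>(p3 | p2) -> <>(p3 | p2)):
1. ~(<><>(p3 | p2) -> <>(p3 | p2)), w0
2. <><>(p3 | p2), w0   [~->-rule on 1]
3. ~<>(p3 | p2), w0   [~->-rule on 1]
4. ~(p3 | p2), w0   [~<>-rule on 3 via w0Rw0]
5. ~p3, w0   [~|-rule on 4]
6. ~p2, w0   [~|-rule on 4]
7. <>(p3 | p2), w1   [<>-rule on 2: fresh world w1, w0Rw1]
8. ~(p3 | p2), w1   [~<>-rule on 3 via w0Rw1]
9. ~p3, w1   [~|-rule on 8]
10. ~p2, w1   [~|-rule on 8]
11. p3 | p2, w2   [<>-rule on 7: fresh world w2, w1Rw2]
12. p2, w2   [|-rule on 11 (branches; this branch)]
Accessibility: w0Rw0, w0Rw1, w1Rw1, w1Rw2, w2Rw2
Complete open branch: countermodel on a T-frame, so not valid in T, nor in K (the same frame is also a K-frame).
S4-tableau for the negation ~(<><>(p3 | p2) -> <>(p3 | p2)):
1. ~(<><>(p3 | p2) -> <>(p3 | p2)), w0
2. <><>(p3 | p2), w0   [~->-rule on 1]
3. ~<>(p3 | p2), w0   [~->-rule on 1]
4. ~(p3 | p2), w0   [~<>-rule on 3 via w0Rw0]
5. ~p3, w0   [~|-rule on 4]
6. ~p2, w0   [~|-rule on 4]
7. <>(p3 | p2), w1   [<>-rule on 2: fresh world w1, w0Rw1]
8. ~(p3 | p2), w1   [~<>-rule on 3 via w0Rw1]
9. ~p3, w1   [~|-rule on 8]
10. ~p2, w1   [~|-rule on 8]
11. p3 | p2, w2   [<>-rule on 7: fresh world w2, w1Rw2]
12. ~(p3 | p2), w2   [~<>-rule on 3 via w0Rw2]
13. ~p3, w2   [~|-rule on 12]
14. ~p2, w2   [~|-rule on 12]
15. p2, w2   [|-rule on 11 (branches; this branch)]
Accessibility: w0Rw0, w0Rw1, w0Rw2, w1Rw1, w1Rw2, w2Rw2
Branch closes: p2 and ~p2 both at w2.
Every branch closes (one shown): valid in S4, hence also in S5 (every theorem of S4 is a theorem of S5).

S4, S5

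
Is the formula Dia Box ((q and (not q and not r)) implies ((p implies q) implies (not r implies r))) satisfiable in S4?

1. Dia Box ((q and (not q and not r)) implies ((p implies q) implies (not r implies r))), 0
2. Box ((q and (not q and not r)) implies ((p implies q) implies (not r implies r))), 1
3. (q and (not q and not r)) implies ((p implies q) implies (not r implies r)), 1
4. (p implies q) implies (not r implies r), 1
5. not r implies r, 1
6. r, 1
Accessibility: 0R0, 0R1, 1R1

Satisfiable (open branch found)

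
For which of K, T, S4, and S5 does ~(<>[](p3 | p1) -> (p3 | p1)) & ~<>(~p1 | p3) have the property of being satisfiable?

T-tableau for the formula:
1. ~(<>[](p3 | p1) -> (p3 | p1)) & ~<>(~p1 | p3), w0
2. ~(<>[](p3 | p1) -> (p3 | p1)), w0
3. ~<>(~p1 | p3), w0
4. <>[](p3 | p1), w0
5. ~(p3 | p1), w0
6. ~p3, w0
7. ~p1, w0
8. ~(~p1 | p3), w0
9. p1, w0
Accessibility: w0Rw0
Branch closes: p1 and ~p1 both at w0.
Every branch closes (one shown): unsatisfiable in T, hence also in S4, S5 (every S4/S5-frame is a T-frame).
K-tableau for the formula:
1. ~(<>[](p3 | p1) -> (p3 | p1)) & ~<>(~p1 | p3), w0
2. ~(<>[](p3 | p1) -> (p3 | p1)), w0
3. ~<>(~p1 | p3), w0
4. <>[](p3 | p1), w0
5. ~(p3 | p1), w0
6. ~p3, w0
7. ~p1, w0
8. [](p3 | p1), w1
9. ~(~p1 | p3), w1
10. p1, w1
11. ~p3, w1
Accessibility: w0Rw1
Complete open branch: satisfiable in K.

K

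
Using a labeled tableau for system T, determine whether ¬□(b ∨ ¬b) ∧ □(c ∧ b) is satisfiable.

Unsatisfiable (every branch closes)

1. ¬□(b ∨ ¬b) ∧ □(c ∧ b), u
2. ¬□(b ∨ ¬b), u   [∧-rule on 1]
3. □(c ∧ b), u   [∧-rule on 1]
4. c ∧ b, u   [□-rule on 3 via uRu]
5. c, u   [∧-rule on 4]
6. b, u   [∧-rule on 4]
7. ¬(b ∨ ¬b), v   [¬□-rule on 2: fresh world v, uRv]
8. ¬b, v   [¬∨-rule on 7]
9. b, v   [¬∨-rule on 7]
Accessibility: uRu, uRv, vRv
Branch closes: b and ¬b both at v.
(One branch shown.) All branches close.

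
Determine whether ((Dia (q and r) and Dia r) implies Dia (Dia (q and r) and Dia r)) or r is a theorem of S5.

Tableau for the negation not (((Dia (q and r) and Dia r) implies Dia (Dia (q and r) and Dia r)) or r):
1. not (((Dia (q and r) and Dia r) implies Dia (Dia (q and r) and Dia r)) or r), u
2. not ((Dia (q and r) and Dia r) implies Dia (Dia (q and r) and Dia r)), u   [neg-or-rule on 1]
3. not r, u   [neg-or-rule on 1]
4. Dia (q and r) and Dia r, u   [neg-implies-rule on 2]
5. not Dia (Dia (q and r) and Dia r), u   [neg-implies-rule on 2]
6. Dia (q and r), u   [and-rule on 4]
7. Dia r, u   [and-rule on 4]
8. not (Dia (q and r) and Dia r), u   [neg-Dia-rule on 5 via uRu]
9. not Dia (q and r), u   [neg-and-rule on 8 (branches; this branch)]
10. not (q and r), u   [neg-Dia-rule on 9 via uRu]
11. q and r, v   [Dia-rule on 6: fresh world v, uRv]
12. q, v   [and-rule on 11]
13. r, v   [and-rule on 11]
14. not (Dia (q and r) and Dia r), v   [neg-Dia-rule on 5 via uRv]
15. not (q and r), v   [neg-Dia-rule on 9 via uRv]
16. not Dia r, v   [neg-and-rule on 14 (branches; this branch)]
17. not r, v   [neg-Dia-rule on 16 via vRv]
Accessibility: uRu, uRv, vRu, vRv
Branch closes: r and not r both at v.
All branches of the negation close; one closing branch shown above.

Valid in S5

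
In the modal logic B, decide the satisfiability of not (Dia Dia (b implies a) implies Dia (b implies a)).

Satisfiable

1. not (Dia Dia (b implies a) implies Dia (b implies a)), u
2. Dia Dia (b implies a), u   [neg-implies-rule on 1]
3. not Dia (b implies a), u   [neg-implies-rule on 1]
4. not (b implies a), u   [neg-Dia-rule on 3 via uRu]
5. b, u   [neg-implies-rule on 4]
6. not a, u   [neg-implies-rule on 4]
7. Dia (b implies a), v   [Dia-rule on 2: fresh world v, uRv]
8. not (b implies a), v   [neg-Dia-rule on 3 via uRv]
9. b, v   [neg-implies-rule on 8]
10. not a, v   [neg-implies-rule on 8]
11. b implies a, w   [Dia-rule on 7: fresh world w, vRw]
12. a, w   [implies-rule on 11 (branches; this branch)]
Accessibility: uRu, uRv, vRu, vRv, vRw, wRv, wRw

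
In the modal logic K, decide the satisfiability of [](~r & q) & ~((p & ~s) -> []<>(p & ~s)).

1. [](~r & q) & ~((p & ~s) -> []<>(p & ~s)), 0
2. [](~r & q), 0
3. ~((p & ~s) -> []<>(p & ~s)), 0
4. p & ~s, 0
5. ~[]<>(p & ~s), 0
6. p, 0
7. ~s, 0
8. ~<>(p & ~s), 1
9. ~r & q, 1
10. ~r, 1
11. q, 1
Accessibility: 0R1

Yes, satisfiable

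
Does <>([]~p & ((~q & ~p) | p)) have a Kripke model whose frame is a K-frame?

Satisfiable

1. <>([]~p & ((~q & ~p) | p)), u
2. []~p & ((~q & ~p) | p), v   [<>-rule on 1: fresh world v, uRv]
3. []~p, v   [&-rule on 2]
4. (~q & ~p) | p, v   [&-rule on 2]
5. p, v   [|-rule on 4 (branches; this branch)]
Accessibility: uRv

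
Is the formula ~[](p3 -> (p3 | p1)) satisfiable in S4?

1. ~[](p3 -> (p3 | p1)), u
2. ~(p3 -> (p3 | p1)), v
3. p3, v
4. ~(p3 | p1), v
5. ~p3, v
6. ~p1, v
Accessibility: uRu, uRv, vRv
Branch closes: p3 and ~p3 both at v.
(One branch shown.) All branches close.

Unsatisfiable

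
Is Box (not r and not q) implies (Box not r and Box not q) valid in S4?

Tableau for the negation not (Box (not r and not q) implies (Box not r and Box not q)):
1. not (Box (not r and not q) implies (Box not r and Box not q)), 0
2. Box (not r and not q), 0   [neg-implies-rule on 1]
3. not (Box not r and Box not q), 0   [neg-implies-rule on 1]
4. not r and not q, 0   [Box-rule on 2 via 0R0]
5. not r, 0   [and-rule on 4]
6. not q, 0   [and-rule on 4]
7. not Box not q, 0   [neg-and-rule on 3 (branches; this branch)]
8. q, 1   [neg-Box-rule on 7: fresh world 1, 0R1]
9. not r and not q, 1   [Box-rule on 2 via 0R1]
10. not r, 1   [and-rule on 9]
11. not q, 1   [and-rule on 9]
Accessibility: 0R0, 0R1, 1R1
Branch closes: q and not q both at 1.
Every branch of the negation's tableau closes; the branch above is one of them.

Yes, valid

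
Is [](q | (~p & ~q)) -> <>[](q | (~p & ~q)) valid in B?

Valid in B

Tableau for the negation ~([](q | (~p & ~q)) -> <>[](q | (~p & ~q))):
1. ~([](q | (~p & ~q)) -> <>[](q | (~p & ~q))), w0
2. [](q | (~p & ~q)), w0
3. ~<>[](q | (~p & ~q)), w0
4. q | (~p & ~q), w0
5. ~[](q | (~p & ~q)), w0
6. ~p & ~q, w0
7. ~p, w0
8. ~q, w0
9. ~(q | (~p & ~q)), w1
10. ~q, w1
11. ~(~p & ~q), w1
12. q | (~p & ~q), w1
13. ~[](q | (~p & ~q)), w1
14. p, w1
15. ~p & ~q, w1
16. ~p, w1
Accessibility: w0Rw0, w0Rw1, w1Rw0, w1Rw1
Branch closes: p and ~p both at w1.
All branches of the negation close; one closing branch shown above.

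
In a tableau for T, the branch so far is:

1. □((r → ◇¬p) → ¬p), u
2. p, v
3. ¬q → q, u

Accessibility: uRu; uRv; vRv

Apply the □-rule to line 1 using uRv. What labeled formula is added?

(r → ◇¬p) → ¬p, v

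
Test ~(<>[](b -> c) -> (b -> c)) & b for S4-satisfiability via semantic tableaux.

Yes, satisfiable

1. ~(<>[](b -> c) -> (b -> c)) & b, 0
2. ~(<>[](b -> c) -> (b -> c)), 0   [&-rule on 1]
3. b, 0   [&-rule on 1]
4. <>[](b -> c), 0   [~->-rule on 2]
5. ~(b -> c), 0   [~->-rule on 2]
6. ~c, 0   [~->-rule on 5]
7. [](b -> c), 1   [<>-rule on 4: fresh world 1, 0R1]
8. b -> c, 1   [[]-rule on 7 via 1R1]
9. c, 1   [->-rule on 8 (branches; this branch)]
Accessibility: 0R0, 0R1, 1R1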